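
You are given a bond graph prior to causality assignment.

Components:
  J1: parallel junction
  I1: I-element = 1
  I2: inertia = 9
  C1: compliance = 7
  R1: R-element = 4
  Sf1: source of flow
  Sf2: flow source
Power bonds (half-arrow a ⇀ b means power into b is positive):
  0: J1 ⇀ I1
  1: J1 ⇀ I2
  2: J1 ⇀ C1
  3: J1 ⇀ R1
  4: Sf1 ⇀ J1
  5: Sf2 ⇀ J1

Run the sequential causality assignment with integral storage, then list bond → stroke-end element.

β4 stroke at Sf1  (Sf1 fixes flow; stroke at Sf1)
β5 stroke at Sf2  (source Sf2 imposes f)
β0 stroke at I1  (I1 outputs flow p/I1)
β1 stroke at I2  (I2: I, integral causality)
β2 stroke at J1  (prefer integral on C1)
β3 stroke at R1  (0-jn J1 has e-setter on 2)

bond 0 stroke at I1
bond 1 stroke at I2
bond 2 stroke at J1
bond 3 stroke at R1
bond 4 stroke at Sf1
bond 5 stroke at Sf2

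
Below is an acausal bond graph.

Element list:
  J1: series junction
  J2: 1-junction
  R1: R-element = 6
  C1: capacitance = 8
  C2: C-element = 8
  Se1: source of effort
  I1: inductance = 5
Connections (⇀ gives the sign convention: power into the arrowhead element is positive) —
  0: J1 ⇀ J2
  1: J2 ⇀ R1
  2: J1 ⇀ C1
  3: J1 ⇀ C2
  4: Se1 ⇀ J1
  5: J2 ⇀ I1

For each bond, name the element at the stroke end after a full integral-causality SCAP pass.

β0 stroke→J2
β1 stroke→J2
β2 stroke→J1
β3 stroke→J1
β4 stroke→J1
β5 stroke→I1

β4 stroke→J1  (Se1 fixes effort; stroke away)
β2 stroke→J1  (C1 outputs effort q/C1)
β3 stroke→J1  (C2 integral (e out))
β0 stroke→J2  (J1: last free bond brings flow in)
β5 stroke→I1  (I1 integral (f out))
β1 stroke→J2  (common-f at J2 fixed by 5)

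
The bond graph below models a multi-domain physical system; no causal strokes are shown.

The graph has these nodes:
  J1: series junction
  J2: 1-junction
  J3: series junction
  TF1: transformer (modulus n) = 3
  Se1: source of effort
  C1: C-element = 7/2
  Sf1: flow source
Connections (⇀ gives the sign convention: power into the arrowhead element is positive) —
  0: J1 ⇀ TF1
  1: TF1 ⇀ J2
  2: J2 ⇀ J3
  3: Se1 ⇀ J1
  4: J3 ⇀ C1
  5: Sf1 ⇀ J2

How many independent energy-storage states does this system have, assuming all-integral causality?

b3 stroke at J1  (Se1 (Se) sets effort on bond)
b5 stroke at Sf1  (Sf1 (Sf) sets flow on bond)
b0 stroke at TF1  (J1 needs exactly one f-in)
b1 stroke at J2  (common-f at J2 fixed by 5)
b2 stroke at J2  (J2: bond 5 brought flow, rest push out)
b4 stroke at J3  (common-f at J3 fixed by 2)

1  (C1 all integral)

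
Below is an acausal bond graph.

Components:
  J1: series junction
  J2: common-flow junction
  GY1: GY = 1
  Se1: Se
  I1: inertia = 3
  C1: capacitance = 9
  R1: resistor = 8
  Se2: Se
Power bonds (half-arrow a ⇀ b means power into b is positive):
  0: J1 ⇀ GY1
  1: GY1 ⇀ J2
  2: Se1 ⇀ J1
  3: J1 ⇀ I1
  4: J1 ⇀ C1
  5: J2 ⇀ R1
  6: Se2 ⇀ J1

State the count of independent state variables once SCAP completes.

2  (C1, I1 all integral)

b2 stroke at J1  (Se1 (Se) sets effort on bond)
b6 stroke at J1  (Se2 (Se) sets effort on bond)
b3 stroke at I1  (I1 outputs flow p/I1)
b0 stroke at J1  (1-jn J1 has f-setter on 3)
b4 stroke at J1  (J1: bond 3 brought flow, rest push out)
b1 stroke at J2  (GY GY1: same side as bond 0)
b5 stroke at R1  (only one flow-in slot at J2)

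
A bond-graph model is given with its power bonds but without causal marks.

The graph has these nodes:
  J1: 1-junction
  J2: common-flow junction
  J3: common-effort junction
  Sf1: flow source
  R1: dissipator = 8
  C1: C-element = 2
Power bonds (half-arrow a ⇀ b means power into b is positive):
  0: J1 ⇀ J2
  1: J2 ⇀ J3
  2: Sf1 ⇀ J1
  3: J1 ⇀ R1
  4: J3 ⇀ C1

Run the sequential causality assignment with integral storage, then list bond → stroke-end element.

#2 |Sf1  (Sf1 (Sf) sets flow on bond)
#0 |J1  (1-jn J1 has f-setter on 2)
#3 |J1  (common-f at J1 fixed by 2)
#1 |J2  (1-jn J2 has f-setter on 0)
#4 |J3  (closing 0-jn rule on J3)

bond 0 →J1
bond 1 →J2
bond 2 →Sf1
bond 3 →J1
bond 4 →J3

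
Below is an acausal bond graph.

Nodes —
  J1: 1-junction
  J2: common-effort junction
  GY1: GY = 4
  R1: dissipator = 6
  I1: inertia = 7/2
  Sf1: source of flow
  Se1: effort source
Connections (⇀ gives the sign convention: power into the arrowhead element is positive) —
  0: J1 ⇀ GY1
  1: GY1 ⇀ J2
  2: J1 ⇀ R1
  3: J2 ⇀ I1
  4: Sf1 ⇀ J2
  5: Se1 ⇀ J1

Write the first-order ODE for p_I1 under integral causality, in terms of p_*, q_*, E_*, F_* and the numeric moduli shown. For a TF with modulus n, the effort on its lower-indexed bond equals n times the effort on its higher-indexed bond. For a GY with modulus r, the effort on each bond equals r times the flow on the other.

dp_I1/dt = 2*E_Se1/3 + 8*F_Sf1/3 - 16*p_I1/21

β4 →Sf1  (Sf1 (Sf) sets flow on bond)
β5 →J1  (Se1 (Se) sets effort on bond)
β3 →I1  (I1 integral (f out))
β1 →J2  (only one effort-in slot at J2)
β0 →J1  (GY1: gyrator matches bond 1)
β2 →R1  (J1 needs exactly one f-in)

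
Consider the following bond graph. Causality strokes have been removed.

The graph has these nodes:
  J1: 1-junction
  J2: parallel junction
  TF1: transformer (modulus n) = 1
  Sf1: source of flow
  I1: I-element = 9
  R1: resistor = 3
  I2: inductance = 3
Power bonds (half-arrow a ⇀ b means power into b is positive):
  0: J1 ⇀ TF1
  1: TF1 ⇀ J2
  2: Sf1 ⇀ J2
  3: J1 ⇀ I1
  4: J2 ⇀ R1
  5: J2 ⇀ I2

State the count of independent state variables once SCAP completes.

2  (I1, I2 all integral)

β2 stroke→Sf1  (Sf1 fixes flow; stroke at Sf1)
β3 stroke→I1  (I1 integral (f out))
β0 stroke→J1  (J1 flow already set via bond 3)
β1 stroke→TF1  (TF1: transformer flips bond 0)
β5 stroke→I2  (I2 integral (f out))
β4 stroke→J2  (only one effort-in slot at J2)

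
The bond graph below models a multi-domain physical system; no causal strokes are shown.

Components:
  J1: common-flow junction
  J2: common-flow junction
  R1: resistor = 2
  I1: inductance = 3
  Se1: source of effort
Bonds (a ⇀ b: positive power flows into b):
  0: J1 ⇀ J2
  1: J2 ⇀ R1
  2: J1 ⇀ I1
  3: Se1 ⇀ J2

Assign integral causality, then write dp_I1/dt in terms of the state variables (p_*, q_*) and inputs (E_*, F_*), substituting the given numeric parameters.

dp_I1/dt = E_Se1 - 2*p_I1/3

b3 |J2  (Se1 fixes effort; stroke away)
b2 |I1  (prefer integral on I1)
b0 |J1  (1-jn J1 has f-setter on 2)
b1 |J2  (J2: bond 0 brought flow, rest push out)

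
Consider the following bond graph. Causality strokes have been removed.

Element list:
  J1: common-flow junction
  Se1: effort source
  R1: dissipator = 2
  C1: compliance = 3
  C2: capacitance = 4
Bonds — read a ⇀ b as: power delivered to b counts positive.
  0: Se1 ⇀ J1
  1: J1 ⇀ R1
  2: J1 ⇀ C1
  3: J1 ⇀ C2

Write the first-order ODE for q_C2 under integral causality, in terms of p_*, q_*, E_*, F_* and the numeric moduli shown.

β0 stroke at J1  (Se1: effort source, stroke at far end)
β2 stroke at J1  (prefer integral on C1)
β3 stroke at J1  (C2: C, integral causality)
β1 stroke at R1  (closing 1-jn rule on J1)

dq_C2/dt = E_Se1/2 - q_C1/6 - q_C2/8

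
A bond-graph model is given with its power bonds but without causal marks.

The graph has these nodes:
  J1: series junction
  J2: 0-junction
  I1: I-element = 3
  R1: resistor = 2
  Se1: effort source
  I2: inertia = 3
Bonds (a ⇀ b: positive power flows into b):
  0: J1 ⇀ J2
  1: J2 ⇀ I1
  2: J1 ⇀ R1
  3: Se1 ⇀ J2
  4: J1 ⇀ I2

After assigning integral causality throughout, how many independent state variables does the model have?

2  (I1, I2 all integral)

β3 stroke→J2  (Se1 fixes effort; stroke away)
β0 stroke→J1  (J2 effort already set via bond 3)
β1 stroke→I1  (common-e at J2 fixed by 3)
β4 stroke→I2  (prefer integral on I2)
β2 stroke→J1  (J1: bond 4 brought flow, rest push out)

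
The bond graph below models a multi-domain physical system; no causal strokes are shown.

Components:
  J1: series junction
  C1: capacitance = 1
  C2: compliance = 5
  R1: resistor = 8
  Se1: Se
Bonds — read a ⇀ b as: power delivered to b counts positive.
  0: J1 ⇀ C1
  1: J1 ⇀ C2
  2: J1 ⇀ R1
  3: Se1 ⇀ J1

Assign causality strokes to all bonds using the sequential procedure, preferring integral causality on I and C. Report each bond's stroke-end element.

#0 |J1
#1 |J1
#2 |R1
#3 |J1

bond 3 stroke at J1  (Se1 (Se) sets effort on bond)
bond 0 stroke at J1  (C1 outputs effort q/C1)
bond 1 stroke at J1  (C2 outputs effort q/C2)
bond 2 stroke at R1  (J1 needs exactly one f-in)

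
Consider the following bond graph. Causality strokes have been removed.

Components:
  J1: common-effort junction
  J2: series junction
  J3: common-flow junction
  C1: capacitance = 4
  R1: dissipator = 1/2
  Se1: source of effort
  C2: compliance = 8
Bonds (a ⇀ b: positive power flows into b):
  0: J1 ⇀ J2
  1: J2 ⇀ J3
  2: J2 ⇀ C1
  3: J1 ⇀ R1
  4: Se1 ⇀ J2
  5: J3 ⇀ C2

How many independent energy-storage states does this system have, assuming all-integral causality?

β4 |J2  (Se1 (Se) sets effort on bond)
β2 |J2  (C1: C, integral causality)
β5 |J3  (prefer integral on C2)
β1 |J2  (only one flow-in slot at J3)
β0 |J1  (only one flow-in slot at J2)
β3 |R1  (J1: bond 0 brought effort, rest push out)

2  (C1, C2 all integral)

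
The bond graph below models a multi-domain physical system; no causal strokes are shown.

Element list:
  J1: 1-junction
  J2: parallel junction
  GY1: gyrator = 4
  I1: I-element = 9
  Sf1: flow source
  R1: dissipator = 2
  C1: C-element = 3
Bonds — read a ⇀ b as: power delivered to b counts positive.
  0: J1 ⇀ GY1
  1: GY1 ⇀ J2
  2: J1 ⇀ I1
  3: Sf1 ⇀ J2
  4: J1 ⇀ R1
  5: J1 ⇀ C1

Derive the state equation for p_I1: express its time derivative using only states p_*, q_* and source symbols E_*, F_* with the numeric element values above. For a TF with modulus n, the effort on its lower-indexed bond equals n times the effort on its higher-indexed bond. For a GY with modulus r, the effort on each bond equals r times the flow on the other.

β3 →Sf1  (source Sf1 imposes f)
β1 →J2  (closing 0-jn rule on J2)
β0 →J1  (through GY1, causality inverts; strokes same side of GY1)
β2 →I1  (I1 integral (f out))
β4 →J1  (common-f at J1 fixed by 2)
β5 →J1  (1-jn J1 has f-setter on 2)

dp_I1/dt = 4*F_Sf1 - 2*p_I1/9 - q_C1/3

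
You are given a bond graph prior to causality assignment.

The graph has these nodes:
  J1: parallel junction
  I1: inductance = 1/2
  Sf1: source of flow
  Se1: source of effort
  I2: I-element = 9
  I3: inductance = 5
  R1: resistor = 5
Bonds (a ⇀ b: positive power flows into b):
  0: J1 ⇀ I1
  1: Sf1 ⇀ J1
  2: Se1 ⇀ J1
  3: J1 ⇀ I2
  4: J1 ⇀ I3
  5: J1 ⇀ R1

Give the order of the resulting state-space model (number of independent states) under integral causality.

3  (I1, I2, I3 all integral)

bond 1 |Sf1  (source Sf1 imposes f)
bond 2 |J1  (Se1 fixes effort; stroke away)
bond 0 |I1  (0-jn J1 has e-setter on 2)
bond 3 |I2  (J1: bond 2 brought effort, rest push out)
bond 4 |I3  (0-jn J1 has e-setter on 2)
bond 5 |R1  (common-e at J1 fixed by 2)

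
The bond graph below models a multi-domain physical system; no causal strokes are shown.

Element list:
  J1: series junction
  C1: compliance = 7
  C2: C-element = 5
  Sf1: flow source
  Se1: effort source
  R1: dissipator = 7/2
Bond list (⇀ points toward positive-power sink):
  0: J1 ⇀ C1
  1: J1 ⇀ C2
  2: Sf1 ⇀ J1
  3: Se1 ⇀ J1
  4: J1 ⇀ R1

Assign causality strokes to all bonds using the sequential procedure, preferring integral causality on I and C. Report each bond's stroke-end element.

b2 stroke→Sf1  (source Sf1 imposes f)
b3 stroke→J1  (Se1 fixes effort; stroke away)
b0 stroke→J1  (J1 flow already set via bond 2)
b1 stroke→J1  (common-f at J1 fixed by 2)
b4 stroke→J1  (J1: bond 2 brought flow, rest push out)

#0 stroke→J1
#1 stroke→J1
#2 stroke→Sf1
#3 stroke→J1
#4 stroke→J1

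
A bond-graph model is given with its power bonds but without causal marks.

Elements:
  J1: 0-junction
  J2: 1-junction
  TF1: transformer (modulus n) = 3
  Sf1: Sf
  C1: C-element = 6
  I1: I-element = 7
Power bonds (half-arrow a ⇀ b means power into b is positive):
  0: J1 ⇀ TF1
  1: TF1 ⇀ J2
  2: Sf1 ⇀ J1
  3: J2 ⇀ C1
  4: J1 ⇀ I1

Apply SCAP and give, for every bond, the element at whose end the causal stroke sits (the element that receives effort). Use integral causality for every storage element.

b0 stroke at J1
b1 stroke at TF1
b2 stroke at Sf1
b3 stroke at J2
b4 stroke at I1

β2 stroke→Sf1  (Sf1 (Sf) sets flow on bond)
β3 stroke→J2  (C1 outputs effort q/C1)
β1 stroke→TF1  (J2: last free bond brings flow in)
β0 stroke→J1  (through TF1, causality passes straight; one stroke at TF1)
β4 stroke→I1  (J1 effort already set via bond 0)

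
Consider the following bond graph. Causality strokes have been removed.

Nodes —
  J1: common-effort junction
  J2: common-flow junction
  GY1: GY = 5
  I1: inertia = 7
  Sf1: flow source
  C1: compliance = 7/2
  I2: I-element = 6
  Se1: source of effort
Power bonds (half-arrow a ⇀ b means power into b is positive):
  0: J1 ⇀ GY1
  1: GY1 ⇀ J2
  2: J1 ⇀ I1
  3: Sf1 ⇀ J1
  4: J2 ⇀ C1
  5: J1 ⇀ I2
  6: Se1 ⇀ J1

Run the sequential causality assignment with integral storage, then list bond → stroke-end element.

bond 3 stroke→Sf1  (Sf1 fixes flow; stroke at Sf1)
bond 6 stroke→J1  (Se1 fixes effort; stroke away)
bond 0 stroke→GY1  (0-jn J1 has e-setter on 6)
bond 2 stroke→I1  (J1: bond 6 brought effort, rest push out)
bond 5 stroke→I2  (common-e at J1 fixed by 6)
bond 1 stroke→GY1  (GY1 both-in/both-out from 0)
bond 4 stroke→J2  (1-jn J2 has f-setter on 1)

#0 stroke→GY1
#1 stroke→GY1
#2 stroke→I1
#3 stroke→Sf1
#4 stroke→J2
#5 stroke→I2
#6 stroke→J1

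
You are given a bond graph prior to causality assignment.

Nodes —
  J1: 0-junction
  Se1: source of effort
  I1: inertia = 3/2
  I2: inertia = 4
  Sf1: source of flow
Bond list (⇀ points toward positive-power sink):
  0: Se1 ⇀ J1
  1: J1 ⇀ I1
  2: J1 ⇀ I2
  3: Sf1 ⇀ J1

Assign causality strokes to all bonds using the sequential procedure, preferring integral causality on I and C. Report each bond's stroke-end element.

#0 stroke at J1
#1 stroke at I1
#2 stroke at I2
#3 stroke at Sf1

b0 stroke at J1  (Se1: effort source, stroke at far end)
b3 stroke at Sf1  (source Sf1 imposes f)
b1 stroke at I1  (J1: bond 0 brought effort, rest push out)
b2 stroke at I2  (J1 effort already set via bond 0)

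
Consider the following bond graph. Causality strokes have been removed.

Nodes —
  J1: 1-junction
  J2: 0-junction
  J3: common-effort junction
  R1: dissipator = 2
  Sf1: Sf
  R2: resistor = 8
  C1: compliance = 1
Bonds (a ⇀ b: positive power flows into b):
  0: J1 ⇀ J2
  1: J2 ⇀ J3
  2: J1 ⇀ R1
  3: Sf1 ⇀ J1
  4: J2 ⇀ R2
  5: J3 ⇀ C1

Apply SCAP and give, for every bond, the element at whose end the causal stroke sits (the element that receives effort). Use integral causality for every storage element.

bond 3 stroke→Sf1  (source Sf1 imposes f)
bond 0 stroke→J1  (1-jn J1 has f-setter on 3)
bond 2 stroke→J1  (J1 flow already set via bond 3)
bond 5 stroke→J3  (C1 integral (e out))
bond 1 stroke→J2  (J3: bond 5 brought effort, rest push out)
bond 4 stroke→R2  (0-jn J2 has e-setter on 1)

bond 0 →J1
bond 1 →J2
bond 2 →J1
bond 3 →Sf1
bond 4 →R2
bond 5 →J3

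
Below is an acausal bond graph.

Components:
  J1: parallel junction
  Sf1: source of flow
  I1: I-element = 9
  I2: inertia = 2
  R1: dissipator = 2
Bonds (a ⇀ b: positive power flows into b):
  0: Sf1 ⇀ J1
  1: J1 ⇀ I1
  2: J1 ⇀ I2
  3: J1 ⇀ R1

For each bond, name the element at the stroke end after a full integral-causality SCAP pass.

#0 |Sf1
#1 |I1
#2 |I2
#3 |J1

β0 →Sf1  (Sf1 (Sf) sets flow on bond)
β1 →I1  (prefer integral on I1)
β2 →I2  (I2: I, integral causality)
β3 →J1  (only one effort-in slot at J1)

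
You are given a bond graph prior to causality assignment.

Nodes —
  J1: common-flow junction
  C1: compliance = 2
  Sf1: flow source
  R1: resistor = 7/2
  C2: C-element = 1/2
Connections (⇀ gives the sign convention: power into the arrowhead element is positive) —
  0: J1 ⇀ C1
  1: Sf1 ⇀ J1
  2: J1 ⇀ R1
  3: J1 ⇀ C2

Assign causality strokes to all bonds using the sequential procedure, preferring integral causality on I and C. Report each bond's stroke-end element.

#1 →Sf1  (Sf1 (Sf) sets flow on bond)
#0 →J1  (common-f at J1 fixed by 1)
#2 →J1  (J1 flow already set via bond 1)
#3 →J1  (J1: bond 1 brought flow, rest push out)

b0 stroke→J1
b1 stroke→Sf1
b2 stroke→J1
b3 stroke→J1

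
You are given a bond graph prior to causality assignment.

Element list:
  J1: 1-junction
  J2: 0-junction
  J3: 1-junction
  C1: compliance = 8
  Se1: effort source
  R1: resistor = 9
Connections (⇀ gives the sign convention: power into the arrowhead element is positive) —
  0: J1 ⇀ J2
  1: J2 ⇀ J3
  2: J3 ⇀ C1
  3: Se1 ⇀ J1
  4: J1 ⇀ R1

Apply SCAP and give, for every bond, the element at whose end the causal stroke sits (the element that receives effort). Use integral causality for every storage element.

#0 stroke at J1
#1 stroke at J2
#2 stroke at J3
#3 stroke at J1
#4 stroke at R1

#3 stroke at J1  (Se1 (Se) sets effort on bond)
#2 stroke at J3  (C1: C, integral causality)
#1 stroke at J2  (J3 needs exactly one f-in)
#0 stroke at J1  (0-jn J2 has e-setter on 1)
#4 stroke at R1  (J1 needs exactly one f-in)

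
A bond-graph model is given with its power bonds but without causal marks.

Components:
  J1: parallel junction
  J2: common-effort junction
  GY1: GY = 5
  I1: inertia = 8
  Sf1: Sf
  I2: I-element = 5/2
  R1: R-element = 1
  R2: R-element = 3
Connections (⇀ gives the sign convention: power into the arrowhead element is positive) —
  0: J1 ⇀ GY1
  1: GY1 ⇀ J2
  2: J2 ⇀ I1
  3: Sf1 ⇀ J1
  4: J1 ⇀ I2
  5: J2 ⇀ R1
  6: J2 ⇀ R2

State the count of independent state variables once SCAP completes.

bond 3 stroke at Sf1  (source Sf1 imposes f)
bond 2 stroke at I1  (I1 outputs flow p/I1)
bond 4 stroke at I2  (I2 integral (f out))
bond 0 stroke at J1  (only one effort-in slot at J1)
bond 1 stroke at J2  (GY1: gyrator matches bond 0)
bond 5 stroke at R1  (common-e at J2 fixed by 1)
bond 6 stroke at R2  (J2 effort already set via bond 1)

2  (I1, I2 all integral)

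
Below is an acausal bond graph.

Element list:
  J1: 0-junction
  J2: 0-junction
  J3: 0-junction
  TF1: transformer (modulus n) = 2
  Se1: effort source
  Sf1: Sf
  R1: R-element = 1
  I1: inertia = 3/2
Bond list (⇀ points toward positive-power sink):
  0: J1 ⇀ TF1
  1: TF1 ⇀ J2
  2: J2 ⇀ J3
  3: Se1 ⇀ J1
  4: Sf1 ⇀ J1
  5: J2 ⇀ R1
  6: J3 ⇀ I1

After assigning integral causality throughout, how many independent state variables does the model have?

β3 stroke at J1  (source Se1 imposes e)
β4 stroke at Sf1  (Sf1 (Sf) sets flow on bond)
β0 stroke at TF1  (J1: bond 3 brought effort, rest push out)
β1 stroke at J2  (TF TF1: opposite of bond 0)
β2 stroke at J3  (J2 effort already set via bond 1)
β5 stroke at R1  (J2 effort already set via bond 1)
β6 stroke at I1  (J3 effort already set via bond 2)

1  (I1 all integral)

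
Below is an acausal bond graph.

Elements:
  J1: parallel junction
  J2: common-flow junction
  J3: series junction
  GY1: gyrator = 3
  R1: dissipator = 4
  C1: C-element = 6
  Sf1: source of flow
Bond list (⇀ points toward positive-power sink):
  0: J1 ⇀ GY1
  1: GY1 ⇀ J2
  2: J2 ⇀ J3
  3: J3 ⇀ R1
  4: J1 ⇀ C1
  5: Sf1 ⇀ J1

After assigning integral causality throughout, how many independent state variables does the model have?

1  (C1 all integral)

#5 →Sf1  (Sf1 (Sf) sets flow on bond)
#4 →J1  (C1 integral (e out))
#0 →GY1  (0-jn J1 has e-setter on 4)
#1 →GY1  (GY1: gyrator matches bond 0)
#2 →J2  (J2: bond 1 brought flow, rest push out)
#3 →J3  (J3: bond 2 brought flow, rest push out)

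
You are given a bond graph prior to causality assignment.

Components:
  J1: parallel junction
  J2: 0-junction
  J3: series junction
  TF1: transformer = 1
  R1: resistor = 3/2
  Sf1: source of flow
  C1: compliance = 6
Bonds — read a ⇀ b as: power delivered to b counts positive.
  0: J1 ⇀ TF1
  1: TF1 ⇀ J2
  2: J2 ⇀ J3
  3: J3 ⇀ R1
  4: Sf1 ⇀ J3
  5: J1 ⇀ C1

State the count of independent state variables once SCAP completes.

1  (C1 all integral)

β4 stroke at Sf1  (Sf1: flow source, stroke at near end)
β2 stroke at J3  (J3 flow already set via bond 4)
β3 stroke at J3  (1-jn J3 has f-setter on 4)
β1 stroke at J2  (closing 0-jn rule on J2)
β0 stroke at TF1  (through TF1, causality passes straight; one stroke at TF1)
β5 stroke at J1  (closing 0-jn rule on J1)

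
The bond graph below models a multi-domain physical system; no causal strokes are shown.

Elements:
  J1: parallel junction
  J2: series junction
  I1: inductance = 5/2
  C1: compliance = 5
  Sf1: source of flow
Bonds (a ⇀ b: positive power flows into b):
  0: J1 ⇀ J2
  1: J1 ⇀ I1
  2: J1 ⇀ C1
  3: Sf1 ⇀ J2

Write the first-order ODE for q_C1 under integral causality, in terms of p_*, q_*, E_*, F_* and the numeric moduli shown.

dq_C1/dt = -F_Sf1 - 2*p_I1/5

#3 |Sf1  (Sf1 fixes flow; stroke at Sf1)
#0 |J2  (J2: bond 3 brought flow, rest push out)
#1 |I1  (I1 outputs flow p/I1)
#2 |J1  (J1 needs exactly one e-in)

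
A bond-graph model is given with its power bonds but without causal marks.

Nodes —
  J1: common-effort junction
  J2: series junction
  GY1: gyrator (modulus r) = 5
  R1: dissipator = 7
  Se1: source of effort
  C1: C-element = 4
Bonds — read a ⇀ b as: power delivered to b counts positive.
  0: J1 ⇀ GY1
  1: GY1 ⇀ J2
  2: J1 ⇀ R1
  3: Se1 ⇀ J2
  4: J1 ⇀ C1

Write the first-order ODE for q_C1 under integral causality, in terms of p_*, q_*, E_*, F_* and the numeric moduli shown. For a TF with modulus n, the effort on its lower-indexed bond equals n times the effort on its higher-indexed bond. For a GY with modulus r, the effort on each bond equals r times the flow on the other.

bond 3 stroke at J2  (Se1 fixes effort; stroke away)
bond 1 stroke at GY1  (closing 1-jn rule on J2)
bond 0 stroke at GY1  (GY1 both-in/both-out from 1)
bond 4 stroke at J1  (C1 outputs effort q/C1)
bond 2 stroke at R1  (0-jn J1 has e-setter on 4)

dq_C1/dt = E_Se1/5 - q_C1/28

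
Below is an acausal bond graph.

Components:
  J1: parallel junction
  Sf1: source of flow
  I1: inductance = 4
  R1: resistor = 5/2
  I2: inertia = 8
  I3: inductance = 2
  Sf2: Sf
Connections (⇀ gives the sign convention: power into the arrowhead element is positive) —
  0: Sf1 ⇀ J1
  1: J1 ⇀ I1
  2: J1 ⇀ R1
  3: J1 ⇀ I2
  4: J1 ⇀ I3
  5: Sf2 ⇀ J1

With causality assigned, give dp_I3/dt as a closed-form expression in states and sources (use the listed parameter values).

dp_I3/dt = 5*F_Sf1/2 + 5*F_Sf2/2 - 5*p_I1/8 - 5*p_I2/16 - 5*p_I3/4

β0 stroke at Sf1  (source Sf1 imposes f)
β5 stroke at Sf2  (Sf2: flow source, stroke at near end)
β1 stroke at I1  (I1 outputs flow p/I1)
β3 stroke at I2  (I2: I, integral causality)
β4 stroke at I3  (I3: I, integral causality)
β2 stroke at J1  (closing 0-jn rule on J1)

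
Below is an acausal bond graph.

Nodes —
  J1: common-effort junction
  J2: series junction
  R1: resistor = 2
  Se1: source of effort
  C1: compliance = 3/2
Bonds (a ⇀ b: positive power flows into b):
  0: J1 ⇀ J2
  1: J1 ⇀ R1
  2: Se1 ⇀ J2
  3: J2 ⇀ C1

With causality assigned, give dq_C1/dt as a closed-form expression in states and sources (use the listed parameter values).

dq_C1/dt = E_Se1/2 - q_C1/3

β2 stroke at J2  (Se1 fixes effort; stroke away)
β3 stroke at J2  (C1 outputs effort q/C1)
β0 stroke at J1  (closing 1-jn rule on J2)
β1 stroke at R1  (0-jn J1 has e-setter on 0)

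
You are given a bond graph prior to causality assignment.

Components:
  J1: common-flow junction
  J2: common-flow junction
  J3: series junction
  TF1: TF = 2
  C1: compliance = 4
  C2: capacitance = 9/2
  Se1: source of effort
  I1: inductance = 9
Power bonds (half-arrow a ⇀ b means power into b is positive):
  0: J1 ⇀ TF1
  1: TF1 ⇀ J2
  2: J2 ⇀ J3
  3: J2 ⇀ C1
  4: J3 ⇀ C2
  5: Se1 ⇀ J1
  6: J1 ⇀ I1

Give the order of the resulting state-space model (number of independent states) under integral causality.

3  (C1, C2, I1 all integral)

b5 |J1  (Se1 (Se) sets effort on bond)
b3 |J2  (C1: C, integral causality)
b4 |J3  (C2 integral (e out))
b2 |J2  (J3: last free bond brings flow in)
b1 |TF1  (closing 1-jn rule on J2)
b0 |J1  (TF TF1: opposite of bond 1)
b6 |I1  (J1: last free bond brings flow in)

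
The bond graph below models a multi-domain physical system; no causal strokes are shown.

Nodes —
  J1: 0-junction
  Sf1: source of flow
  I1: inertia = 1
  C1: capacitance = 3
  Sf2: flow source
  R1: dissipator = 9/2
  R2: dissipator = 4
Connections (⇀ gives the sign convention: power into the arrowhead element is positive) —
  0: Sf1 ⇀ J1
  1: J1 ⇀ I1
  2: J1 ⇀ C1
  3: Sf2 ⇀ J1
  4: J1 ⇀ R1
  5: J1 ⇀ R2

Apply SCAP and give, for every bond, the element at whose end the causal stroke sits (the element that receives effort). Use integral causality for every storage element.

b0 |Sf1  (Sf1 fixes flow; stroke at Sf1)
b3 |Sf2  (Sf2 fixes flow; stroke at Sf2)
b1 |I1  (I1 integral (f out))
b2 |J1  (C1: C, integral causality)
b4 |R1  (J1 effort already set via bond 2)
b5 |R2  (common-e at J1 fixed by 2)

#0 stroke at Sf1
#1 stroke at I1
#2 stroke at J1
#3 stroke at Sf2
#4 stroke at R1
#5 stroke at R2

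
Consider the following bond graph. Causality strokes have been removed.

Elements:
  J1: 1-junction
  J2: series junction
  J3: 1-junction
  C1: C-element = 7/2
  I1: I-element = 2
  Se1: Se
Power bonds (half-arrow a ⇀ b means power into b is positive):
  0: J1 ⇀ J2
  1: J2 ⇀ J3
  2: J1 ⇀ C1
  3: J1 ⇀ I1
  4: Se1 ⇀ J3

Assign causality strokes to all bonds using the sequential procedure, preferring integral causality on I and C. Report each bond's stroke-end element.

β0 stroke at J1
β1 stroke at J2
β2 stroke at J1
β3 stroke at I1
β4 stroke at J3

β4 →J3  (Se1: effort source, stroke at far end)
β1 →J2  (J3 needs exactly one f-in)
β0 →J1  (closing 1-jn rule on J2)
β2 →J1  (C1 outputs effort q/C1)
β3 →I1  (J1 needs exactly one f-in)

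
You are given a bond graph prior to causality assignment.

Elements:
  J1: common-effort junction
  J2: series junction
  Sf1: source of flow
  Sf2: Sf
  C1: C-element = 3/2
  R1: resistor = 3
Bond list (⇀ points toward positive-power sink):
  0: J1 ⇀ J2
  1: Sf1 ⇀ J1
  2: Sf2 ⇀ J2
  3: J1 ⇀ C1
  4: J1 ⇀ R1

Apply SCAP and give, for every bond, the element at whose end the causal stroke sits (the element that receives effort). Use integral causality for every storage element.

β0 stroke→J2
β1 stroke→Sf1
β2 stroke→Sf2
β3 stroke→J1
β4 stroke→R1

b1 |Sf1  (Sf1: flow source, stroke at near end)
b2 |Sf2  (Sf2 fixes flow; stroke at Sf2)
b0 |J2  (1-jn J2 has f-setter on 2)
b3 |J1  (C1: C, integral causality)
b4 |R1  (J1 effort already set via bond 3)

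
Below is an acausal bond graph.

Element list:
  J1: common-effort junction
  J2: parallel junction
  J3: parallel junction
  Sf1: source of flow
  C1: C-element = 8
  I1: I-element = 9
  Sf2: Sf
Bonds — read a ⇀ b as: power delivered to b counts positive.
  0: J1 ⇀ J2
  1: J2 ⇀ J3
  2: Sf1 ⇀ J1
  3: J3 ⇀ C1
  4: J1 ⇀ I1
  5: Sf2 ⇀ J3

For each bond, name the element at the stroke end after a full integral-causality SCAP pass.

β2 →Sf1  (Sf1 (Sf) sets flow on bond)
β5 →Sf2  (Sf2 (Sf) sets flow on bond)
β3 →J3  (C1: C, integral causality)
β1 →J2  (J3: bond 3 brought effort, rest push out)
β0 →J1  (J2 effort already set via bond 1)
β4 →I1  (J1 effort already set via bond 0)

#0 →J1
#1 →J2
#2 →Sf1
#3 →J3
#4 →I1
#5 →Sf2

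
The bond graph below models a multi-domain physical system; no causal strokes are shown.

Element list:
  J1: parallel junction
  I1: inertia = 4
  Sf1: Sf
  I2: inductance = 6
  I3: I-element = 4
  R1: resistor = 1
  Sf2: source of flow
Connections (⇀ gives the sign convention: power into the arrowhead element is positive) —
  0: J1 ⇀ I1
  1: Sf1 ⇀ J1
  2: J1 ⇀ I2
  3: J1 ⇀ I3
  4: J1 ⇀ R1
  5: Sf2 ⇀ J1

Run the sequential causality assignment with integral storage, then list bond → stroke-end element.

#1 →Sf1  (Sf1 fixes flow; stroke at Sf1)
#5 →Sf2  (source Sf2 imposes f)
#0 →I1  (I1: I, integral causality)
#2 →I2  (prefer integral on I2)
#3 →I3  (I3 outputs flow p/I3)
#4 →J1  (only one effort-in slot at J1)

#0 stroke at I1
#1 stroke at Sf1
#2 stroke at I2
#3 stroke at I3
#4 stroke at J1
#5 stroke at Sf2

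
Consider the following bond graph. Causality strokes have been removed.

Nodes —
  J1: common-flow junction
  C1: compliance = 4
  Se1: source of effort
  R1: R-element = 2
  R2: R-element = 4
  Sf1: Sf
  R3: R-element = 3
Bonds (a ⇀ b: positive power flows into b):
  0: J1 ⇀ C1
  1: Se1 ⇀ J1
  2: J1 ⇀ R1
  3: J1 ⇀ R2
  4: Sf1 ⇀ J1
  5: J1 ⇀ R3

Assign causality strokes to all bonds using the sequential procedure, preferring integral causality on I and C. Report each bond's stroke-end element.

β1 |J1  (Se1 (Se) sets effort on bond)
β4 |Sf1  (Sf1 fixes flow; stroke at Sf1)
β0 |J1  (J1: bond 4 brought flow, rest push out)
β2 |J1  (J1: bond 4 brought flow, rest push out)
β3 |J1  (common-f at J1 fixed by 4)
β5 |J1  (common-f at J1 fixed by 4)

β0 stroke→J1
β1 stroke→J1
β2 stroke→J1
β3 stroke→J1
β4 stroke→Sf1
β5 stroke→J1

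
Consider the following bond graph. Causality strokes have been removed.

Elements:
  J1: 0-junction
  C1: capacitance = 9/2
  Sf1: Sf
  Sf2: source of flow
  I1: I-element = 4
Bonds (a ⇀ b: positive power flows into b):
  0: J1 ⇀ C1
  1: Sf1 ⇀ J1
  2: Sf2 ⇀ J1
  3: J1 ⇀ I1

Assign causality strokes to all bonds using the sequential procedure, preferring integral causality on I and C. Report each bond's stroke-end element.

b0 |J1
b1 |Sf1
b2 |Sf2
b3 |I1

b1 →Sf1  (Sf1 fixes flow; stroke at Sf1)
b2 →Sf2  (source Sf2 imposes f)
b0 →J1  (prefer integral on C1)
b3 →I1  (common-e at J1 fixed by 0)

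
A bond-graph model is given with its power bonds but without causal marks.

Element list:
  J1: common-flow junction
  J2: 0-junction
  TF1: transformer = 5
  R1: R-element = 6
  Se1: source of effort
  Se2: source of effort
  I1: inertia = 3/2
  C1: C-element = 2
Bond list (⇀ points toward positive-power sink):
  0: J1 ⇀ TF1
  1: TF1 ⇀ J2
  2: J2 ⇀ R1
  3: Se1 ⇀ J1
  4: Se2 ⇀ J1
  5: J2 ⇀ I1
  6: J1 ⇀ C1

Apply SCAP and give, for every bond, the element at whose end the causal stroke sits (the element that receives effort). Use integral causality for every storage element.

β0 stroke→TF1
β1 stroke→J2
β2 stroke→R1
β3 stroke→J1
β4 stroke→J1
β5 stroke→I1
β6 stroke→J1

β3 →J1  (Se1: effort source, stroke at far end)
β4 →J1  (Se2: effort source, stroke at far end)
β5 →I1  (prefer integral on I1)
β6 →J1  (C1 outputs effort q/C1)
β0 →TF1  (closing 1-jn rule on J1)
β1 →J2  (TF1: transformer flips bond 0)
β2 →R1  (J2 effort already set via bond 1)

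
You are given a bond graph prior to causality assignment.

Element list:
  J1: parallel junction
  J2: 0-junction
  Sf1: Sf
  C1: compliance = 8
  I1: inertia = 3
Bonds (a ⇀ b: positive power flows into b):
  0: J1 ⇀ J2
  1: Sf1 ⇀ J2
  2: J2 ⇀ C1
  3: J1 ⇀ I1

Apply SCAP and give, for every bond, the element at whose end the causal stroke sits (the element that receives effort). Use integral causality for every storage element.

β0 stroke→J1
β1 stroke→Sf1
β2 stroke→J2
β3 stroke→I1

β1 stroke at Sf1  (Sf1 (Sf) sets flow on bond)
β2 stroke at J2  (C1 integral (e out))
β0 stroke at J1  (common-e at J2 fixed by 2)
β3 stroke at I1  (J1 effort already set via bond 0)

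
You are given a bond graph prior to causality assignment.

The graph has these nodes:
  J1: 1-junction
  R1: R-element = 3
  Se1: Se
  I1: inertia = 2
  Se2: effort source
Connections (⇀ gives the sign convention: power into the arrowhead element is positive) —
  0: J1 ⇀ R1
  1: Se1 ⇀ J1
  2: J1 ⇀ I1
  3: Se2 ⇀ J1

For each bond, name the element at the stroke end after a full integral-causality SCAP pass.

#0 →J1
#1 →J1
#2 →I1
#3 →J1

#1 stroke at J1  (Se1 (Se) sets effort on bond)
#3 stroke at J1  (source Se2 imposes e)
#2 stroke at I1  (I1 integral (f out))
#0 stroke at J1  (1-jn J1 has f-setter on 2)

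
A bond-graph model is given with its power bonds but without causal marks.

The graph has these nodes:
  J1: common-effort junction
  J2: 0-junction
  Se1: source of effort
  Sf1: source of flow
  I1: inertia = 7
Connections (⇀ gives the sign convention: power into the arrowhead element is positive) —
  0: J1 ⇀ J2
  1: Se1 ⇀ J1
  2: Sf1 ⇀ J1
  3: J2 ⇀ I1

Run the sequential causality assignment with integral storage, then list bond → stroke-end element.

β0 stroke at J2
β1 stroke at J1
β2 stroke at Sf1
β3 stroke at I1

bond 1 stroke→J1  (Se1 (Se) sets effort on bond)
bond 2 stroke→Sf1  (Sf1 (Sf) sets flow on bond)
bond 0 stroke→J2  (0-jn J1 has e-setter on 1)
bond 3 stroke→I1  (0-jn J2 has e-setter on 0)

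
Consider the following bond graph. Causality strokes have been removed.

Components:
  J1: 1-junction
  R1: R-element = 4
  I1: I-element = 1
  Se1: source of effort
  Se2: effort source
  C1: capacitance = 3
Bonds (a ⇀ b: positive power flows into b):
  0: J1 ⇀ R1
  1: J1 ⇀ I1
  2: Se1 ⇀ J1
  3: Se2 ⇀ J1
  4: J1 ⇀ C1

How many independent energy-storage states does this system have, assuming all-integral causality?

b2 stroke at J1  (source Se1 imposes e)
b3 stroke at J1  (Se2: effort source, stroke at far end)
b1 stroke at I1  (I1 outputs flow p/I1)
b0 stroke at J1  (J1 flow already set via bond 1)
b4 stroke at J1  (1-jn J1 has f-setter on 1)

2  (C1, I1 all integral)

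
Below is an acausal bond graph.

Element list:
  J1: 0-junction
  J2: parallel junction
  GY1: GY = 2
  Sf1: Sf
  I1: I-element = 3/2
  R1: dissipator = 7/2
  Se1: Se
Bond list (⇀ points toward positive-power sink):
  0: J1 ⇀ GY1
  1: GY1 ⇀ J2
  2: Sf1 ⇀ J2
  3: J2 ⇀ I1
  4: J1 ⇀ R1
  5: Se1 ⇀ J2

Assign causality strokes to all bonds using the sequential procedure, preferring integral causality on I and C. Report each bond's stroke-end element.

b0 |GY1
b1 |GY1
b2 |Sf1
b3 |I1
b4 |J1
b5 |J2

bond 2 stroke→Sf1  (source Sf1 imposes f)
bond 5 stroke→J2  (Se1 (Se) sets effort on bond)
bond 1 stroke→GY1  (J2: bond 5 brought effort, rest push out)
bond 3 stroke→I1  (J2 effort already set via bond 5)
bond 0 stroke→GY1  (GY GY1: same side as bond 1)
bond 4 stroke→J1  (only one effort-in slot at J1)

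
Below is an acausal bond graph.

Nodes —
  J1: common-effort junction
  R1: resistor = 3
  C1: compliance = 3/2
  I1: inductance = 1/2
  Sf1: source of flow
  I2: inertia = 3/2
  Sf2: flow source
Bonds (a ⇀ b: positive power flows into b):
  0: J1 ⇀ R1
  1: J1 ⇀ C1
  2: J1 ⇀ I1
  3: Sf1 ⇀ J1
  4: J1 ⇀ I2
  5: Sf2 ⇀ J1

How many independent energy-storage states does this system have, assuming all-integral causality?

bond 3 stroke→Sf1  (Sf1: flow source, stroke at near end)
bond 5 stroke→Sf2  (source Sf2 imposes f)
bond 1 stroke→J1  (C1 integral (e out))
bond 0 stroke→R1  (common-e at J1 fixed by 1)
bond 2 stroke→I1  (J1: bond 1 brought effort, rest push out)
bond 4 stroke→I2  (0-jn J1 has e-setter on 1)

3  (C1, I1, I2 all integral)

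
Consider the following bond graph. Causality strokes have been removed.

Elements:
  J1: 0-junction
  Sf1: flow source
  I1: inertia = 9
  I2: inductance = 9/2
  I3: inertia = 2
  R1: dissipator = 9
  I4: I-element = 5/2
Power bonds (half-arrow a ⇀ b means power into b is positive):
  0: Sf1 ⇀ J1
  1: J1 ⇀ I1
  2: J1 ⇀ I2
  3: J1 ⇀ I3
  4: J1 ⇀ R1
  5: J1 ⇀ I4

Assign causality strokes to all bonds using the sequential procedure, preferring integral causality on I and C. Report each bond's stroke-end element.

#0 →Sf1
#1 →I1
#2 →I2
#3 →I3
#4 →J1
#5 →I4

b0 stroke→Sf1  (source Sf1 imposes f)
b1 stroke→I1  (I1: I, integral causality)
b2 stroke→I2  (I2 outputs flow p/I2)
b3 stroke→I3  (I3 integral (f out))
b5 stroke→I4  (I4 integral (f out))
b4 stroke→J1  (J1 needs exactly one e-in)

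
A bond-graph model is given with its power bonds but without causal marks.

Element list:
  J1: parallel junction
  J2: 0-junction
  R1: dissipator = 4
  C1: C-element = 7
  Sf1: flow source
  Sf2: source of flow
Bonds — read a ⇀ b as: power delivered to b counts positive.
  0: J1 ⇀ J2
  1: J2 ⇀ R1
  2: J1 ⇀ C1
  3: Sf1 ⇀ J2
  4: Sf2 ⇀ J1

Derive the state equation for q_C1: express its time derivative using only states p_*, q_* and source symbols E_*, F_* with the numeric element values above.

dq_C1/dt = F_Sf1 + F_Sf2 - q_C1/28

#3 |Sf1  (source Sf1 imposes f)
#4 |Sf2  (source Sf2 imposes f)
#2 |J1  (prefer integral on C1)
#0 |J2  (J1: bond 2 brought effort, rest push out)
#1 |R1  (J2: bond 0 brought effort, rest push out)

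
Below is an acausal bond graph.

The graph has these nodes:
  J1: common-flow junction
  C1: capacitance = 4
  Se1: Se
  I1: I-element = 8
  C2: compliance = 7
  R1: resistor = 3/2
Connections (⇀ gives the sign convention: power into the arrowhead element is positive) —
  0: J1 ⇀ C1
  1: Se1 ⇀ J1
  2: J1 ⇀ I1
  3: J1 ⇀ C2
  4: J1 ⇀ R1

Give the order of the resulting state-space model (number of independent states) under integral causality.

b1 stroke→J1  (source Se1 imposes e)
b0 stroke→J1  (C1: C, integral causality)
b2 stroke→I1  (I1 outputs flow p/I1)
b3 stroke→J1  (common-f at J1 fixed by 2)
b4 stroke→J1  (1-jn J1 has f-setter on 2)

3  (C1, C2, I1 all integral)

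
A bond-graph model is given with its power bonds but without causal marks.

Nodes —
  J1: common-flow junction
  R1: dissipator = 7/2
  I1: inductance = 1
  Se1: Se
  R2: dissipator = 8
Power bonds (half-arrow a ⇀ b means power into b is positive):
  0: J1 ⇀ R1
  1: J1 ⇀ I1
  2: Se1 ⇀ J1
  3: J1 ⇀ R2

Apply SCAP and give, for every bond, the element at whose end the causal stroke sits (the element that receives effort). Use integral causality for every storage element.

b2 stroke→J1  (Se1: effort source, stroke at far end)
b1 stroke→I1  (I1: I, integral causality)
b0 stroke→J1  (common-f at J1 fixed by 1)
b3 stroke→J1  (1-jn J1 has f-setter on 1)

#0 →J1
#1 →I1
#2 →J1
#3 →J1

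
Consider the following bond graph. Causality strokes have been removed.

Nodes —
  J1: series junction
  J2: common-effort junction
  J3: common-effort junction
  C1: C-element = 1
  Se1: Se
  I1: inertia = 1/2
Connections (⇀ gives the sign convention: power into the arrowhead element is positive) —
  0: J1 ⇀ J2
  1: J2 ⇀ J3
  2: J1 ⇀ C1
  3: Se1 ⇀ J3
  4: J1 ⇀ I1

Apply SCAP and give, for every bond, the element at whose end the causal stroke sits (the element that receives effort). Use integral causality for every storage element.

bond 0 →J1
bond 1 →J2
bond 2 →J1
bond 3 →J3
bond 4 →I1

#3 |J3  (Se1: effort source, stroke at far end)
#1 |J2  (J3: bond 3 brought effort, rest push out)
#0 |J1  (J2: bond 1 brought effort, rest push out)
#2 |J1  (C1: C, integral causality)
#4 |I1  (only one flow-in slot at J1)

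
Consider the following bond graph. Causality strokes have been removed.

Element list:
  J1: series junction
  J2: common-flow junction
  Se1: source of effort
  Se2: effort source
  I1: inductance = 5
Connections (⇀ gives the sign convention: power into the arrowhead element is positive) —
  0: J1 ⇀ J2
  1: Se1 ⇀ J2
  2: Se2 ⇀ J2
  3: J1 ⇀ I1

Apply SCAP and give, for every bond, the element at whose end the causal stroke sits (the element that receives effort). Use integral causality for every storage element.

#0 |J1
#1 |J2
#2 |J2
#3 |I1

#1 |J2  (Se1 (Se) sets effort on bond)
#2 |J2  (Se2 (Se) sets effort on bond)
#0 |J1  (closing 1-jn rule on J2)
#3 |I1  (closing 1-jn rule on J1)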